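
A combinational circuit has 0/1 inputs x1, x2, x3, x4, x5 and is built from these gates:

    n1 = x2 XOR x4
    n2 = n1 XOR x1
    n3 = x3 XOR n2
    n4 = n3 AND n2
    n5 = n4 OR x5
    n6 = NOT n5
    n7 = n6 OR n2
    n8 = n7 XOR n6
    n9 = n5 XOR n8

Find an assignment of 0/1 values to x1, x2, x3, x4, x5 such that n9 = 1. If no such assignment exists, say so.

x1=0 x2=0 x3=1 x4=0 x5=1

Check with x1=0 x2=0 x3=1 x4=0 x5=1:
n1 = x2 XOR x4 = 0 XOR 0 = 0
n2 = n1 XOR x1 = 0 XOR 0 = 0
n3 = x3 XOR n2 = 1 XOR 0 = 1
n4 = n3 AND n2 = 1 AND 0 = 0
n5 = n4 OR x5 = 0 OR 1 = 1
n6 = NOT n5 = NOT 1 = 0
n7 = n6 OR n2 = 0 OR 0 = 0
n8 = n7 XOR n6 = 0 XOR 0 = 0
n9 = n5 XOR n8 = 1 XOR 0 = 1
So n9 = 1 as required.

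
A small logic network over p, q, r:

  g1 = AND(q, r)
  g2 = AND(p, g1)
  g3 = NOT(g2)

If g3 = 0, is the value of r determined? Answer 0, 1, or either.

1

g3 = NOT(g2) must be 0, so g2 = 1.
g2 = AND(p, g1) must be 1, so both p = 1 and g1 = 1.
g1 = AND(q, r) must be 1, so both q = 1 and r = 1.
Every assignment with g3 = 0 has r = 1; there are 1 such assignment(s).
  p=1, q=1, r=1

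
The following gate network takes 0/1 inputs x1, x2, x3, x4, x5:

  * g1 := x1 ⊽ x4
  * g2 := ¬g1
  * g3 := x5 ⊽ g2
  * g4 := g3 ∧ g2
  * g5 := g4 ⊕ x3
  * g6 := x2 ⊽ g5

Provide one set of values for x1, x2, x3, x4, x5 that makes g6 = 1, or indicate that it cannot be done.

x1=0, x2=0, x3=0, x4=1, x5=1

Check with x1=0, x2=0, x3=0, x4=1, x5=1:
g1 = x1 ⊽ x4 = 0 ⊽ 1 = 0
g2 = ¬g1 = ¬0 = 1
g3 = x5 ⊽ g2 = 1 ⊽ 1 = 0
g4 = g3 ∧ g2 = 0 ∧ 1 = 0
g5 = g4 ⊕ x3 = 0 ⊕ 0 = 0
g6 = x2 ⊽ g5 = 0 ⊽ 0 = 1
So g6 = 1 as required.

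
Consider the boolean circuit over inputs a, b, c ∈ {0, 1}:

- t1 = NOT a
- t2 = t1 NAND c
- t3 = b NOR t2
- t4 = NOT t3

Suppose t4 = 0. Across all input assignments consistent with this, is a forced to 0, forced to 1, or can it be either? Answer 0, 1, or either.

t4 = NOT t3 must be 0, so t3 = 1.
t3 = b NOR t2 must be 1, so both b = 0 and t2 = 0.
Every assignment with t4 = 0 has a = 0; there are 1 such assignment(s).
  a=0, b=0, c=1

0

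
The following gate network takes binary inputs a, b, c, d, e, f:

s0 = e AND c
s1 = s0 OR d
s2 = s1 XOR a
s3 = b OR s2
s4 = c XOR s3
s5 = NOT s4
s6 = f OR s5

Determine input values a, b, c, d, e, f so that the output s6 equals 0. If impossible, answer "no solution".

a=1, b=0, c=1, d=1, e=1, f=0

Check with a=1, b=0, c=1, d=1, e=1, f=0:
s0 = e AND c = 1 AND 1 = 1
s1 = s0 OR d = 1 OR 1 = 1
s2 = s1 XOR a = 1 XOR 1 = 0
s3 = b OR s2 = 0 OR 0 = 0
s4 = c XOR s3 = 1 XOR 0 = 1
s5 = NOT s4 = NOT 1 = 0
s6 = f OR s5 = 0 OR 0 = 0
So s6 = 0 as required.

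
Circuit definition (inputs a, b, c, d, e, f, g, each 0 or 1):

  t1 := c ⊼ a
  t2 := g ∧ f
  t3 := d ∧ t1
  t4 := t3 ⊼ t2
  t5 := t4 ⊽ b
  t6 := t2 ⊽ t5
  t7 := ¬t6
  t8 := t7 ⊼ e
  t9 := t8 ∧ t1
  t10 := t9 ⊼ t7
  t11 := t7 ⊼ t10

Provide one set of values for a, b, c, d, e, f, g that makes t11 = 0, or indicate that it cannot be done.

t11 = t7 ⊼ t10 must be 0, so both t7 = 1 and t10 = 1.
t7 = ¬t6 must be 1, so t6 = 0.
t10 = t9 ⊼ t7 must be 1, so at least one of t9, t7 is 0.
Check with a=1 b=0 c=1 d=0 e=0 f=1 g=1:
t1 = c ⊼ a = 1 ⊼ 1 = 0
t2 = g ∧ f = 1 ∧ 1 = 1
t3 = d ∧ t1 = 0 ∧ 0 = 0
t4 = t3 ⊼ t2 = 0 ⊼ 1 = 1
t5 = t4 ⊽ b = 1 ⊽ 0 = 0
t6 = t2 ⊽ t5 = 1 ⊽ 0 = 0
t7 = ¬t6 = ¬0 = 1
t8 = t7 ⊼ e = 1 ⊼ 0 = 1
t9 = t8 ∧ t1 = 1 ∧ 0 = 0
t10 = t9 ⊼ t7 = 0 ⊼ 1 = 1
t11 = t7 ⊼ t10 = 1 ⊼ 1 = 0
So t11 = 0 as required.

a=1 b=0 c=1 d=0 e=0 f=1 g=1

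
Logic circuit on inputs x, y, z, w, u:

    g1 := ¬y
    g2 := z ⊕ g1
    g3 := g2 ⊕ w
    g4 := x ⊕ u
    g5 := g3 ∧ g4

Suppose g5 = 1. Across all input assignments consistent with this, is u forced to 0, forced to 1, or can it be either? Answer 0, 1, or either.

Both values of u occur among assignments with g5 = 1:
  u=0: x=1, y=0, z=0, w=0, u=0
  u=1: x=0, y=0, z=0, w=0, u=1

either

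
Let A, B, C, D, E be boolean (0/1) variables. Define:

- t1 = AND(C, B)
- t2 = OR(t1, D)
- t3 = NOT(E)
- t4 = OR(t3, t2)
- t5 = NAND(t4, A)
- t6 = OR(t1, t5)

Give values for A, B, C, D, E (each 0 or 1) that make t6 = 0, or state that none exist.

t6 = OR(t1, t5) must be 0, so both t1 = 0 and t5 = 0.
t1 = AND(C, B) must be 0, so at least one of C, B is 0.
t5 = NAND(t4, A) must be 0, so both t4 = 1 and A = 1.
Check with A=1, B=0, C=0, D=1, E=0:
t1 = AND(C, B) = AND(0, 0) = 0
t2 = OR(t1, D) = OR(0, 1) = 1
t3 = NOT(E) = NOT 0 = 1
t4 = OR(t3, t2) = OR(1, 1) = 1
t5 = NAND(t4, A) = NAND(1, 1) = 0
t6 = OR(t1, t5) = OR(0, 0) = 0
So t6 = 0 as required.

A=1, B=0, C=0, D=1, E=0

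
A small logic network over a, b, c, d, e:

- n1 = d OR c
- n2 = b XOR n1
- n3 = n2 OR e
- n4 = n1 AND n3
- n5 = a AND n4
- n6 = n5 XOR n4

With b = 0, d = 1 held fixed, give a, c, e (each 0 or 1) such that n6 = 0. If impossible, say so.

a=1 c=0 e=1

n6 = n5 XOR n4 must be 0, so n5 and n4 are equal.
Check with b = 0, d = 1 and a=1, c=0, e=1:
n1 = d OR c = 1 OR 0 = 1
n2 = b XOR n1 = 0 XOR 1 = 1
n3 = n2 OR e = 1 OR 1 = 1
n4 = n1 AND n3 = 1 AND 1 = 1
n5 = a AND n4 = 1 AND 1 = 1
n6 = n5 XOR n4 = 1 XOR 1 = 0
So n6 = 0.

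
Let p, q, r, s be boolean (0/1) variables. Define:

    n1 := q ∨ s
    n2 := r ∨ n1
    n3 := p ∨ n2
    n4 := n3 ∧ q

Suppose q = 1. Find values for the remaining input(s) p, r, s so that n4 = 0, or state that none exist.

no solution exists

With q = 1 fixed, none of the 8 settings of p, r, s give n4 = 0.
For example, with p=0, r=1, s=0:
n1 = q ∨ s = 1 ∨ 0 = 1
n2 = r ∨ n1 = 1 ∨ 1 = 1
n3 = p ∨ n2 = 0 ∨ 1 = 1
n4 = n3 ∧ q = 1 ∧ 1 = 1
giving n4 = 1 ≠ 0.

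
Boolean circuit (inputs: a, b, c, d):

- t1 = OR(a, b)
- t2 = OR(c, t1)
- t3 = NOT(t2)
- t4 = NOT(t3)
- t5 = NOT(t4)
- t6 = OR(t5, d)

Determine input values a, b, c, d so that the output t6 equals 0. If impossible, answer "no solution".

a=0 b=1 c=0 d=0

Check with a=0 b=1 c=0 d=0:
t1 = OR(a, b) = OR(0, 1) = 1
t2 = OR(c, t1) = OR(0, 1) = 1
t3 = NOT(t2) = NOT 1 = 0
t4 = NOT(t3) = NOT 0 = 1
t5 = NOT(t4) = NOT 1 = 0
t6 = OR(t5, d) = OR(0, 0) = 0
So t6 = 0 as required.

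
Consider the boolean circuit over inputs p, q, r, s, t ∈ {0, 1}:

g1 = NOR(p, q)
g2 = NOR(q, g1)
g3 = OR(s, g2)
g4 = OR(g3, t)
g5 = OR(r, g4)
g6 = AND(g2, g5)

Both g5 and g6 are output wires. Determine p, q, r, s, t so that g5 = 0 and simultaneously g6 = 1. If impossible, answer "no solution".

Across all 32 input combinations, none give both g5 = 0 and g6 = 1.

no solution exists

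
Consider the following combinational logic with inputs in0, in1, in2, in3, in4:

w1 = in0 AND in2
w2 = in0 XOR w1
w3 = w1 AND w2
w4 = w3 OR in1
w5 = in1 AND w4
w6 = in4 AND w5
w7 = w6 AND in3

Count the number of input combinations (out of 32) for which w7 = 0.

28

w7 = w6 AND in3 must be 0, so at least one of w6, in3 is 0.
Enumerating the 32 input combinations, 28 give w7 = 0 and 4 give w7 = 1.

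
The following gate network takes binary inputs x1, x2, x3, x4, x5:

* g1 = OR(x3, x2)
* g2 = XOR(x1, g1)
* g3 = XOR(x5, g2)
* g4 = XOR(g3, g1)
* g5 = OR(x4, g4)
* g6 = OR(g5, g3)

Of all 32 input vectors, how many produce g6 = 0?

g6 = OR(g5, g3) must be 0, so both g5 = 0 and g3 = 0.
g5 = OR(x4, g4) must be 0, so both x4 = 0 and g4 = 0.
Satisfying assignments:
  x1=0, x2=0, x3=0, x4=0, x5=0
  x1=1, x2=0, x3=0, x4=0, x5=1

2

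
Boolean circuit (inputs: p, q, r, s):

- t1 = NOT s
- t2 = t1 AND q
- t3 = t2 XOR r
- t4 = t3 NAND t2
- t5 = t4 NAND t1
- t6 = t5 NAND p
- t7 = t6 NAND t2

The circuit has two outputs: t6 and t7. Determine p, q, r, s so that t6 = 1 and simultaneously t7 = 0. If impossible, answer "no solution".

p=0 q=1 r=0 s=0

Check with p=0 q=1 r=0 s=0:
t1 = NOT s = NOT 0 = 1
t2 = t1 AND q = 1 AND 1 = 1
t3 = t2 XOR r = 1 XOR 0 = 1
t4 = t3 NAND t2 = 1 NAND 1 = 0
t5 = t4 NAND t1 = 0 NAND 1 = 1
t6 = t5 NAND p = 1 NAND 0 = 1
t7 = t6 NAND t2 = 1 NAND 1 = 0
So t6 = 1 and t7 = 0.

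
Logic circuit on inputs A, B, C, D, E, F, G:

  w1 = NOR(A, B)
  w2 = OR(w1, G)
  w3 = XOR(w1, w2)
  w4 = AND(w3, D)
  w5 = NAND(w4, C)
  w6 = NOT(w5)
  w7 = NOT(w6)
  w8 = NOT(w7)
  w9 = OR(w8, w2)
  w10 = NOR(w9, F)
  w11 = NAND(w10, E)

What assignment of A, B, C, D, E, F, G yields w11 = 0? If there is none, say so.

A=1, B=0, C=0, D=1, E=1, F=0, G=0

w11 = NAND(w10, E) must be 0, so both w10 = 1 and E = 1.
Check with A=1, B=0, C=0, D=1, E=1, F=0, G=0:
w1 = NOR(A, B) = NOR(1, 0) = 0
w2 = OR(w1, G) = OR(0, 0) = 0
w3 = XOR(w1, w2) = XOR(0, 0) = 0
w4 = AND(w3, D) = AND(0, 1) = 0
w5 = NAND(w4, C) = NAND(0, 0) = 1
w6 = NOT(w5) = NOT 1 = 0
w7 = NOT(w6) = NOT 0 = 1
w8 = NOT(w7) = NOT 1 = 0
w9 = OR(w8, w2) = OR(0, 0) = 0
w10 = NOR(w9, F) = NOR(0, 0) = 1
w11 = NAND(w10, E) = NAND(1, 1) = 0
So w11 = 0 as required.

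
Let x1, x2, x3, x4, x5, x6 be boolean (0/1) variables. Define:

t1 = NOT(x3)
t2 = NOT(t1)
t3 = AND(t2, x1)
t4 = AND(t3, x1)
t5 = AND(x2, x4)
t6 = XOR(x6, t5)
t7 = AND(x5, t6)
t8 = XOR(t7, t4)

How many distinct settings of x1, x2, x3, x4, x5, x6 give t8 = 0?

40

t8 = XOR(t7, t4) must be 0, so t7 and t4 are equal.
Enumerating the 64 input combinations, 40 give t8 = 0 and 24 give t8 = 1.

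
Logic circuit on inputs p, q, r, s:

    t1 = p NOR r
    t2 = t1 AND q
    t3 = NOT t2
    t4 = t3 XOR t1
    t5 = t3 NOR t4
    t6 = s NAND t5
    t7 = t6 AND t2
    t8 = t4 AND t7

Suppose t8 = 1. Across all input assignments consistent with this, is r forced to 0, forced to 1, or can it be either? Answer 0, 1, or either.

t8 = t4 AND t7 must be 1, so both t4 = 1 and t7 = 1.
t4 = t3 XOR t1 must be 1, so t3 and t1 differ.
Every assignment with t8 = 1 has r = 0; there are 2 such assignment(s).
  p=0, q=1, r=0, s=0
  p=0, q=1, r=0, s=1

0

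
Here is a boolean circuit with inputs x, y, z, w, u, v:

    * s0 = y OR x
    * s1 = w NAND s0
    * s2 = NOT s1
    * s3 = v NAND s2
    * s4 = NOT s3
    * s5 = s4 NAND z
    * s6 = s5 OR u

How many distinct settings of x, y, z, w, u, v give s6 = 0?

3

s6 = s5 OR u must be 0, so both s5 = 0 and u = 0.
s5 = s4 NAND z must be 0, so both s4 = 1 and z = 1.
Satisfying assignments:
  x=0, y=1, z=1, w=1, u=0, v=1
  x=1, y=0, z=1, w=1, u=0, v=1
  x=1, y=1, z=1, w=1, u=0, v=1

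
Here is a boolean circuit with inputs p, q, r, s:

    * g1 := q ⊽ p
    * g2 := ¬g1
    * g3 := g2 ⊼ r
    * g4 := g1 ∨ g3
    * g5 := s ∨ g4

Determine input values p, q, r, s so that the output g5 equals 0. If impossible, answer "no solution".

Check with p=1, q=1, r=1, s=0:
g1 = q ⊽ p = 1 ⊽ 1 = 0
g2 = ¬g1 = ¬0 = 1
g3 = g2 ⊼ r = 1 ⊼ 1 = 0
g4 = g1 ∨ g3 = 0 ∨ 0 = 0
g5 = s ∨ g4 = 0 ∨ 0 = 0
So g5 = 0 as required.

p=1, q=1, r=1, s=0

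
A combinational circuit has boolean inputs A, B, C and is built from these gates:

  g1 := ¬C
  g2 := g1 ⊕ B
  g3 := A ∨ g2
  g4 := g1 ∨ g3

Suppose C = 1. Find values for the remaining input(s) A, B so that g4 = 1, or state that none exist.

A=0, B=1

g4 = g1 ∨ g3 must be 1, so at least one of g1, g3 is 1.
Check with C = 1 and A=0, B=1:
g1 = ¬C = ¬1 = 0
g2 = g1 ⊕ B = 0 ⊕ 1 = 1
g3 = A ∨ g2 = 0 ∨ 1 = 1
g4 = g1 ∨ g3 = 0 ∨ 1 = 1
So g4 = 1.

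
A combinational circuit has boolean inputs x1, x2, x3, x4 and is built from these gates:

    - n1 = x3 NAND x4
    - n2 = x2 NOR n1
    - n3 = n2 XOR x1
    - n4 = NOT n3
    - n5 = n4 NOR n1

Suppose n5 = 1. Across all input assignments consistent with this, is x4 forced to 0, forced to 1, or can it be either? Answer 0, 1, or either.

1

n5 = n4 NOR n1 must be 1, so both n4 = 0 and n1 = 0.
n4 = NOT n3 must be 0, so n3 = 1.
Every assignment with n5 = 1 has x4 = 1; there are 2 such assignment(s).
  x1=0, x2=0, x3=1, x4=1
  x1=1, x2=1, x3=1, x4=1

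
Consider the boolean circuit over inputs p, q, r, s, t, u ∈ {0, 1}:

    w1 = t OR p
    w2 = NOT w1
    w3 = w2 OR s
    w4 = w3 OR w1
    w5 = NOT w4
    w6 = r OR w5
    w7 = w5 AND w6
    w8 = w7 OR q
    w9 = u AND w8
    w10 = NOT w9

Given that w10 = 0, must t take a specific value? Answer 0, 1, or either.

Both values of t occur among assignments with w10 = 0:
  t=0: p=0, q=1, r=0, s=0, t=0, u=1
  t=1: p=0, q=1, r=0, s=0, t=1, u=1

either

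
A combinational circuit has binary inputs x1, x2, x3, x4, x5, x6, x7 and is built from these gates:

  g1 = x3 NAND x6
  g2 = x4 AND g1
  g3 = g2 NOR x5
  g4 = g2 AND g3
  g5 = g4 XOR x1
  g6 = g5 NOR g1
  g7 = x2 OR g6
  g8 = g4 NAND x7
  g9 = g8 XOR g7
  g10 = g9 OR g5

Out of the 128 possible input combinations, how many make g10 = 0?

40

g10 = g9 OR g5 must be 0, so both g9 = 0 and g5 = 0.
g9 = g8 XOR g7 must be 0, so g8 and g7 are equal.
g5 = g4 XOR x1 must be 0, so g4 and x1 are equal.
Enumerating the 128 input combinations, 40 give g10 = 0 and 88 give g10 = 1.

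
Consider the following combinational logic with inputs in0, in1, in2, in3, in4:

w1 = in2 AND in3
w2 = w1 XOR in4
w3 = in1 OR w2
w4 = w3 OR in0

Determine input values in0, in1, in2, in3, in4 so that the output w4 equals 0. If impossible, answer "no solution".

w4 = w3 OR in0 must be 0, so both w3 = 0 and in0 = 0.
Check with in0=0, in1=0, in2=1, in3=0, in4=0:
w1 = in2 AND in3 = 1 AND 0 = 0
w2 = w1 XOR in4 = 0 XOR 0 = 0
w3 = in1 OR w2 = 0 OR 0 = 0
w4 = w3 OR in0 = 0 OR 0 = 0
So w4 = 0 as required.

in0=0, in1=0, in2=1, in3=0, in4=0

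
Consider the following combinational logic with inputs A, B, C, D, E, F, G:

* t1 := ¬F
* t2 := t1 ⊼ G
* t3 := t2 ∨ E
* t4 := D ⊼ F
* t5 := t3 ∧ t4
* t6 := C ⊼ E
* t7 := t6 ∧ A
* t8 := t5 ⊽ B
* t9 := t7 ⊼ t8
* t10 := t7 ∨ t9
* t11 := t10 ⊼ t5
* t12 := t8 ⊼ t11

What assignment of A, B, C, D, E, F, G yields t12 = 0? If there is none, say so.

A=1, B=0, C=0, D=0, E=0, F=0, G=1

Check with A=1, B=0, C=0, D=0, E=0, F=0, G=1:
t1 = ¬F = ¬0 = 1
t2 = t1 ⊼ G = 1 ⊼ 1 = 0
t3 = t2 ∨ E = 0 ∨ 0 = 0
t4 = D ⊼ F = 0 ⊼ 0 = 1
t5 = t3 ∧ t4 = 0 ∧ 1 = 0
t6 = C ⊼ E = 0 ⊼ 0 = 1
t7 = t6 ∧ A = 1 ∧ 1 = 1
t8 = t5 ⊽ B = 0 ⊽ 0 = 1
t9 = t7 ⊼ t8 = 1 ⊼ 1 = 0
t10 = t7 ∨ t9 = 1 ∨ 0 = 1
t11 = t10 ⊼ t5 = 1 ⊼ 0 = 1
t12 = t8 ⊼ t11 = 1 ⊼ 1 = 0
So t12 = 0 as required.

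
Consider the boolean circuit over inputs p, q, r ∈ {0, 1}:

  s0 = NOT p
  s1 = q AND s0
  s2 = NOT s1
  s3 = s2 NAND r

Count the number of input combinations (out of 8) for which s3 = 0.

s3 = s2 NAND r must be 0, so both s2 = 1 and r = 1.
Enumerating the 8 input combinations, 3 give s3 = 0 and 5 give s3 = 1.

3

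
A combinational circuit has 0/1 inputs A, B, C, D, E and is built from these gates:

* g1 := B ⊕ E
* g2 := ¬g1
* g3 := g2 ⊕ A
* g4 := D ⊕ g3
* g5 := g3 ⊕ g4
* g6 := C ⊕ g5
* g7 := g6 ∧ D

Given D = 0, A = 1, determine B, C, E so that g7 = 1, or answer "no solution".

With D = 0, A = 1 fixed, none of the 8 settings of B, C, E give g7 = 1.
For example, with B=1, C=0, E=1:
g1 = B ⊕ E = 1 ⊕ 1 = 0
g2 = ¬g1 = ¬0 = 1
g3 = g2 ⊕ A = 1 ⊕ 1 = 0
g4 = D ⊕ g3 = 0 ⊕ 0 = 0
g5 = g3 ⊕ g4 = 0 ⊕ 0 = 0
g6 = C ⊕ g5 = 0 ⊕ 0 = 0
g7 = g6 ∧ D = 0 ∧ 0 = 0
giving g7 = 0 ≠ 1.

no solution exists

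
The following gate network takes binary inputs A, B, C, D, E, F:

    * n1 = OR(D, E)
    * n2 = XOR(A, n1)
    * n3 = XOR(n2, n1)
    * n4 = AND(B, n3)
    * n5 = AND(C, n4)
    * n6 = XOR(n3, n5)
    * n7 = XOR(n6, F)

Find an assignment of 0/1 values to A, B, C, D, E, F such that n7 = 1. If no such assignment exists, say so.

n7 = XOR(n6, F) must be 1, so n6 and F differ.
Check with A=1, B=1, C=1, D=0, E=1, F=1:
n1 = OR(D, E) = OR(0, 1) = 1
n2 = XOR(A, n1) = XOR(1, 1) = 0
n3 = XOR(n2, n1) = XOR(0, 1) = 1
n4 = AND(B, n3) = AND(1, 1) = 1
n5 = AND(C, n4) = AND(1, 1) = 1
n6 = XOR(n3, n5) = XOR(1, 1) = 0
n7 = XOR(n6, F) = XOR(0, 1) = 1
So n7 = 1 as required.

A=1, B=1, C=1, D=0, E=1, F=1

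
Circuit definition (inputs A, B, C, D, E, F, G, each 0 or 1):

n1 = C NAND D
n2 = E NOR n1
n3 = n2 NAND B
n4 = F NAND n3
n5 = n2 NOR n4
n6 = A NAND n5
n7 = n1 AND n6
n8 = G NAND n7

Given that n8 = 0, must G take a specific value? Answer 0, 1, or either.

n8 = G NAND n7 must be 0, so both G = 1 and n7 = 1.
Every assignment with n8 = 0 has G = 1; there are 36 such assignment(s).

1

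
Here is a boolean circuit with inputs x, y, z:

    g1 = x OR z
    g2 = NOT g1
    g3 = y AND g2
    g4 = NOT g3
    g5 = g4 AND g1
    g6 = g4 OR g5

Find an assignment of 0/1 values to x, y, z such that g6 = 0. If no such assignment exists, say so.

x=0 y=1 z=0

Check with x=0 y=1 z=0:
g1 = x OR z = 0 OR 0 = 0
g2 = NOT g1 = NOT 0 = 1
g3 = y AND g2 = 1 AND 1 = 1
g4 = NOT g3 = NOT 1 = 0
g5 = g4 AND g1 = 0 AND 0 = 0
g6 = g4 OR g5 = 0 OR 0 = 0
So g6 = 0 as required.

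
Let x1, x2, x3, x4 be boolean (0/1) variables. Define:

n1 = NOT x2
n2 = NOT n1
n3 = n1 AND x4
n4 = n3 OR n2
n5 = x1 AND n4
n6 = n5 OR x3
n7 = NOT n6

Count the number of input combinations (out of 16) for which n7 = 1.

5

n7 = NOT n6 must be 1, so n6 = 0.
n6 = n5 OR x3 must be 0, so both n5 = 0 and x3 = 0.
n5 = x1 AND n4 must be 0, so at least one of x1, n4 is 0.
Enumerating the 16 input combinations, 5 give n7 = 1 and 11 give n7 = 0.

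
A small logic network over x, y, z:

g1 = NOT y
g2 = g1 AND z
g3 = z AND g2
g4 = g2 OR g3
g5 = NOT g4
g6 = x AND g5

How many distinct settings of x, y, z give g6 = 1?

3

g6 = x AND g5 must be 1, so both x = 1 and g5 = 1.
g5 = NOT g4 must be 1, so g4 = 0.
Enumerating the 8 input combinations, 3 give g6 = 1 and 5 give g6 = 0.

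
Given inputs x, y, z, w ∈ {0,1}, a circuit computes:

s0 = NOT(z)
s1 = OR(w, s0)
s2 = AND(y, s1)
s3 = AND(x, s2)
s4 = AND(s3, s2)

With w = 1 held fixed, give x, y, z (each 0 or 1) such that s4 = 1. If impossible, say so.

x=1, y=1, z=0

s4 = AND(s3, s2) must be 1, so both s3 = 1 and s2 = 1.
Check with w = 1 and x=1, y=1, z=0:
s0 = NOT(z) = NOT 0 = 1
s1 = OR(w, s0) = OR(1, 1) = 1
s2 = AND(y, s1) = AND(1, 1) = 1
s3 = AND(x, s2) = AND(1, 1) = 1
s4 = AND(s3, s2) = AND(1, 1) = 1
So s4 = 1.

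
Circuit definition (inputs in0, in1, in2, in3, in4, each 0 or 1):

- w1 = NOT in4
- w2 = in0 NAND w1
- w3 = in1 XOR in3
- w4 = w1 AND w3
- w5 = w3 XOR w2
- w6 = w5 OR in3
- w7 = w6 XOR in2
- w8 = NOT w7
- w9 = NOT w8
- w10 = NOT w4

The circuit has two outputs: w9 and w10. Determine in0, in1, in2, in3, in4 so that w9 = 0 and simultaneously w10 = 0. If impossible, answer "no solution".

in0=0 in1=0 in2=1 in3=1 in4=0

Check with in0=0 in1=0 in2=1 in3=1 in4=0:
w1 = NOT in4 = NOT 0 = 1
w2 = in0 NAND w1 = 0 NAND 1 = 1
w3 = in1 XOR in3 = 0 XOR 1 = 1
w4 = w1 AND w3 = 1 AND 1 = 1
w5 = w3 XOR w2 = 1 XOR 1 = 0
w6 = w5 OR in3 = 0 OR 1 = 1
w7 = w6 XOR in2 = 1 XOR 1 = 0
w8 = NOT w7 = NOT 0 = 1
w9 = NOT w8 = NOT 1 = 0
w10 = NOT w4 = NOT 1 = 0
So w9 = 0 and w10 = 0.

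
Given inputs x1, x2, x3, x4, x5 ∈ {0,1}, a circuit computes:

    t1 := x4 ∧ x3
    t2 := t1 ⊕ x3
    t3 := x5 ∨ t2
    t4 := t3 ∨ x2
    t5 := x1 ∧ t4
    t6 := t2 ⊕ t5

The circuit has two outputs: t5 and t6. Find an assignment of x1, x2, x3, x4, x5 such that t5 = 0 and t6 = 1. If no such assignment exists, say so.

x1=0, x2=1, x3=1, x4=0, x5=0

Check with x1=0, x2=1, x3=1, x4=0, x5=0:
t1 = x4 ∧ x3 = 0 ∧ 1 = 0
t2 = t1 ⊕ x3 = 0 ⊕ 1 = 1
t3 = x5 ∨ t2 = 0 ∨ 1 = 1
t4 = t3 ∨ x2 = 1 ∨ 1 = 1
t5 = x1 ∧ t4 = 0 ∧ 1 = 0
t6 = t2 ⊕ t5 = 1 ⊕ 0 = 1
So t5 = 0 and t6 = 1.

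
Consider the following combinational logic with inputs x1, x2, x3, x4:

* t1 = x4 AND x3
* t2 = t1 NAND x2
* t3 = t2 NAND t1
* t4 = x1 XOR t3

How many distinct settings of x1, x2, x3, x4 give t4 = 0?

8

t4 = x1 XOR t3 must be 0, so x1 and t3 are equal.
Enumerating the 16 input combinations, 8 give t4 = 0 and 8 give t4 = 1.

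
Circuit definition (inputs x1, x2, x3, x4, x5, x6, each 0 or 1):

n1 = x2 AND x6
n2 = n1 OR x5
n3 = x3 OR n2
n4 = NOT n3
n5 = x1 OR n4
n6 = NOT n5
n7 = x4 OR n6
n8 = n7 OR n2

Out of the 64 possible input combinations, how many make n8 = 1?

n8 = n7 OR n2 must be 1, so at least one of n7, n2 is 1.
Enumerating the 64 input combinations, 55 give n8 = 1 and 9 give n8 = 0.

55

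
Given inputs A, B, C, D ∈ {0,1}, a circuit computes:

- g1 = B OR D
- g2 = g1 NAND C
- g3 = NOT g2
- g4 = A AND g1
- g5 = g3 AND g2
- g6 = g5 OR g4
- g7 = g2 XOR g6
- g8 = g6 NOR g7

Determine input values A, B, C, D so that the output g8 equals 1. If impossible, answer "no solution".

g8 = g6 NOR g7 must be 1, so both g6 = 0 and g7 = 0.
Check with A=0, B=1, C=1, D=0:
g1 = B OR D = 1 OR 0 = 1
g2 = g1 NAND C = 1 NAND 1 = 0
g3 = NOT g2 = NOT 0 = 1
g4 = A AND g1 = 0 AND 1 = 0
g5 = g3 AND g2 = 1 AND 0 = 0
g6 = g5 OR g4 = 0 OR 0 = 0
g7 = g2 XOR g6 = 0 XOR 0 = 0
g8 = g6 NOR g7 = 0 NOR 0 = 1
So g8 = 1 as required.

A=0, B=1, C=1, D=0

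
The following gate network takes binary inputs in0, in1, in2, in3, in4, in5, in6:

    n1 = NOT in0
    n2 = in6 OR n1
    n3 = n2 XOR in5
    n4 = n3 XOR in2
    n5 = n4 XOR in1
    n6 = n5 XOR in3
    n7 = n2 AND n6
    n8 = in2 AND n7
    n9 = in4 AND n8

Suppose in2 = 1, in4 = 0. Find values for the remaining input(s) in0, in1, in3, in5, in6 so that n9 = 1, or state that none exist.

With in2 = 1, in4 = 0 fixed, none of the 32 settings of in0, in1, in3, in5, in6 give n9 = 1.
For example, with in0=1, in1=0, in3=1, in5=0, in6=0:
n1 = NOT in0 = NOT 1 = 0
n2 = in6 OR n1 = 0 OR 0 = 0
n3 = n2 XOR in5 = 0 XOR 0 = 0
n4 = n3 XOR in2 = 0 XOR 1 = 1
n5 = n4 XOR in1 = 1 XOR 0 = 1
n6 = n5 XOR in3 = 1 XOR 1 = 0
n7 = n2 AND n6 = 0 AND 0 = 0
n8 = in2 AND n7 = 1 AND 0 = 0
n9 = in4 AND n8 = 0 AND 0 = 0
giving n9 = 0 ≠ 1.

no solution exists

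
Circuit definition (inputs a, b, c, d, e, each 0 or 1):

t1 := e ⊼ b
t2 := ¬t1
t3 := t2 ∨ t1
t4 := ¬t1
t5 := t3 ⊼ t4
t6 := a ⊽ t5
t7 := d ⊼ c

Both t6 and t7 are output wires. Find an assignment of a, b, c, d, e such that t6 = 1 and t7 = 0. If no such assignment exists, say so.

Check with a=0, b=1, c=1, d=1, e=1:
t1 = e ⊼ b = 1 ⊼ 1 = 0
t2 = ¬t1 = ¬0 = 1
t3 = t2 ∨ t1 = 1 ∨ 0 = 1
t4 = ¬t1 = ¬0 = 1
t5 = t3 ⊼ t4 = 1 ⊼ 1 = 0
t6 = a ⊽ t5 = 0 ⊽ 0 = 1
t7 = d ⊼ c = 1 ⊼ 1 = 0
So t6 = 1 and t7 = 0.

a=0, b=1, c=1, d=1, e=1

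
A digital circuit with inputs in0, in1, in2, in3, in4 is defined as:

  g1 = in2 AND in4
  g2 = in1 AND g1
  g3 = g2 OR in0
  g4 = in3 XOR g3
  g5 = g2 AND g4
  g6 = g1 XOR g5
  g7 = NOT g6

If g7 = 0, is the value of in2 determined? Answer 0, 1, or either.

g7 = NOT g6 must be 0, so g6 = 1.
g6 = g1 XOR g5 must be 1, so g1 and g5 differ.
Every assignment with g7 = 0 has in2 = 1; there are 6 such assignment(s).

1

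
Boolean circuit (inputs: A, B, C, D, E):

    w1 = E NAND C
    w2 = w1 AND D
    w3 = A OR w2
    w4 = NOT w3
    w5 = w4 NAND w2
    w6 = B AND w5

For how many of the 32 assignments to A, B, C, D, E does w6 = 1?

w6 = B AND w5 must be 1, so both B = 1 and w5 = 1.
w5 = w4 NAND w2 must be 1, so at least one of w4, w2 is 0.
Enumerating the 32 input combinations, 16 give w6 = 1 and 16 give w6 = 0.

16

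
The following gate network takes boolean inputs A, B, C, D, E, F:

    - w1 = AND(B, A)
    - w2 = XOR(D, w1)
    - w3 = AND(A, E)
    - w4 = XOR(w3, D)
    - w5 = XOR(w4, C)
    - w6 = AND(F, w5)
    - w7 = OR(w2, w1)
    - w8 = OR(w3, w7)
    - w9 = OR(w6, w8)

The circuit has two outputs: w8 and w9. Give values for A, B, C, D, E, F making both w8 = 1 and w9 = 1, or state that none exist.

A=1 B=1 C=0 D=1 E=0 F=0

Check with A=1 B=1 C=0 D=1 E=0 F=0:
w1 = AND(B, A) = AND(1, 1) = 1
w2 = XOR(D, w1) = XOR(1, 1) = 0
w3 = AND(A, E) = AND(1, 0) = 0
w4 = XOR(w3, D) = XOR(0, 1) = 1
w5 = XOR(w4, C) = XOR(1, 0) = 1
w6 = AND(F, w5) = AND(0, 1) = 0
w7 = OR(w2, w1) = OR(0, 1) = 1
w8 = OR(w3, w7) = OR(0, 1) = 1
w9 = OR(w6, w8) = OR(0, 1) = 1
So w8 = 1 and w9 = 1.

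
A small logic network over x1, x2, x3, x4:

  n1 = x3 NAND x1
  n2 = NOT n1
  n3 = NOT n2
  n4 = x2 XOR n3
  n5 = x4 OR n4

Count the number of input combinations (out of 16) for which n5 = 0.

4

n5 = x4 OR n4 must be 0, so both x4 = 0 and n4 = 0.
Satisfying assignments:
  x1=0, x2=1, x3=0, x4=0
  x1=0, x2=1, x3=1, x4=0
  x1=1, x2=0, x3=1, x4=0
  x1=1, x2=1, x3=0, x4=0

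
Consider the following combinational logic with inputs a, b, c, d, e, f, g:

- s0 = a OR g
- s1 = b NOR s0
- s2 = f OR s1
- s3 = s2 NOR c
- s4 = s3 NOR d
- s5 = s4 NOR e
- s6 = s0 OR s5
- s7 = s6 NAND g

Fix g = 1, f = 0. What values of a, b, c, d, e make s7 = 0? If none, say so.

a=1 b=1 c=1 d=1 e=1

Check with g = 1, f = 0 and a=1, b=1, c=1, d=1, e=1:
s0 = a OR g = 1 OR 1 = 1
s1 = b NOR s0 = 1 NOR 1 = 0
s2 = f OR s1 = 0 OR 0 = 0
s3 = s2 NOR c = 0 NOR 1 = 0
s4 = s3 NOR d = 0 NOR 1 = 0
s5 = s4 NOR e = 0 NOR 1 = 0
s6 = s0 OR s5 = 1 OR 0 = 1
s7 = s6 NAND g = 1 NAND 1 = 0
So s7 = 0.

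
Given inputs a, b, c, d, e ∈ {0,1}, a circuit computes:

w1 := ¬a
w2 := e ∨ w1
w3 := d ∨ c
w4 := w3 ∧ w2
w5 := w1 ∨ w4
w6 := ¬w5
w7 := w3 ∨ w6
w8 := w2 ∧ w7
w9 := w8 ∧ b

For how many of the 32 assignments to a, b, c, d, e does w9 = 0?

w9 = w8 ∧ b must be 0, so at least one of w8, b is 0.
Enumerating the 32 input combinations, 22 give w9 = 0 and 10 give w9 = 1.

22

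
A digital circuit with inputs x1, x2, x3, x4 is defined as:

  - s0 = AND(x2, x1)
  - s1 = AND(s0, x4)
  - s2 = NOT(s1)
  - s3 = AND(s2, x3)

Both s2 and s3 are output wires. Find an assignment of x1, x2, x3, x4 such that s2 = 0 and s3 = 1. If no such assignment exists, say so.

no solution exists

Across all 16 input combinations, none give both s2 = 0 and s3 = 1.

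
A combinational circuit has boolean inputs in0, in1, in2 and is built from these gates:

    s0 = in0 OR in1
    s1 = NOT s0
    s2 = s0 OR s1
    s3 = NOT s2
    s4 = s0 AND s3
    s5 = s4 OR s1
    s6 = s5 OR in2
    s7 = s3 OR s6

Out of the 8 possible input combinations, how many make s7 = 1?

s7 = s3 OR s6 must be 1, so at least one of s3, s6 is 1.
Satisfying assignments:
  in0=0, in1=0, in2=0
  in0=0, in1=0, in2=1
  in0=0, in1=1, in2=1
  in0=1, in1=0, in2=1
  in0=1, in1=1, in2=1

5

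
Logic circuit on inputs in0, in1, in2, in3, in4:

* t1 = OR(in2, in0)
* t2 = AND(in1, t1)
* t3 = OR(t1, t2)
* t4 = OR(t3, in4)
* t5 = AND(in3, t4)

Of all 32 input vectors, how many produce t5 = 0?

18

t5 = AND(in3, t4) must be 0, so at least one of in3, t4 is 0.
Enumerating the 32 input combinations, 18 give t5 = 0 and 14 give t5 = 1.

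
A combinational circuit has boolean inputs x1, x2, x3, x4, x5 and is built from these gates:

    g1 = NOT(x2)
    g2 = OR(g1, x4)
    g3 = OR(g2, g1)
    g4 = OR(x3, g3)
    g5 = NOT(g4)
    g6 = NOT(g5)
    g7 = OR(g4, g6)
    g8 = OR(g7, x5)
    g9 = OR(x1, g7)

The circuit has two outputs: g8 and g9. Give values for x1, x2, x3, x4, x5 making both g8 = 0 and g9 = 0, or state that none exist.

Check with x1=0, x2=1, x3=0, x4=0, x5=0:
g1 = NOT(x2) = NOT 1 = 0
g2 = OR(g1, x4) = OR(0, 0) = 0
g3 = OR(g2, g1) = OR(0, 0) = 0
g4 = OR(x3, g3) = OR(0, 0) = 0
g5 = NOT(g4) = NOT 0 = 1
g6 = NOT(g5) = NOT 1 = 0
g7 = OR(g4, g6) = OR(0, 0) = 0
g8 = OR(g7, x5) = OR(0, 0) = 0
g9 = OR(x1, g7) = OR(0, 0) = 0
So g8 = 0 and g9 = 0.

x1=0, x2=1, x3=0, x4=0, x5=0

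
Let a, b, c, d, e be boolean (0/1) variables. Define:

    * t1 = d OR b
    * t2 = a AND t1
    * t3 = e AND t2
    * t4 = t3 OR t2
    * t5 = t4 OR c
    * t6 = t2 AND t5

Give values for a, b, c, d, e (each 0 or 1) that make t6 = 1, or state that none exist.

a=1, b=1, c=1, d=0, e=1

Check with a=1, b=1, c=1, d=0, e=1:
t1 = d OR b = 0 OR 1 = 1
t2 = a AND t1 = 1 AND 1 = 1
t3 = e AND t2 = 1 AND 1 = 1
t4 = t3 OR t2 = 1 OR 1 = 1
t5 = t4 OR c = 1 OR 1 = 1
t6 = t2 AND t5 = 1 AND 1 = 1
So t6 = 1 as required.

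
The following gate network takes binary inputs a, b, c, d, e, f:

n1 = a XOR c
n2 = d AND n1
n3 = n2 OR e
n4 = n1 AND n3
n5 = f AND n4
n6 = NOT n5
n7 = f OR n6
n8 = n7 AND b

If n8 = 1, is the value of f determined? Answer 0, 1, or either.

Both values of f occur among assignments with n8 = 1:
  f=0: a=0, b=1, c=0, d=0, e=0, f=0
  f=1: a=0, b=1, c=0, d=0, e=0, f=1

either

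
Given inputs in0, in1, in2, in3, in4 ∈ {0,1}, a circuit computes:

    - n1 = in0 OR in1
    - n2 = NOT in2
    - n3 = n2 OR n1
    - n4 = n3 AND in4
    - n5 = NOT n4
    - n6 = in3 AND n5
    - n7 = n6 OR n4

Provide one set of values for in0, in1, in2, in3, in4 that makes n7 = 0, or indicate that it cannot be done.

in0=0 in1=1 in2=0 in3=0 in4=0

n7 = n6 OR n4 must be 0, so both n6 = 0 and n4 = 0.
n6 = in3 AND n5 must be 0, so at least one of in3, n5 is 0.
n4 = n3 AND in4 must be 0, so at least one of n3, in4 is 0.
Check with in0=0 in1=1 in2=0 in3=0 in4=0:
n1 = in0 OR in1 = 0 OR 1 = 1
n2 = NOT in2 = NOT 0 = 1
n3 = n2 OR n1 = 1 OR 1 = 1
n4 = n3 AND in4 = 1 AND 0 = 0
n5 = NOT n4 = NOT 0 = 1
n6 = in3 AND n5 = 0 AND 1 = 0
n7 = n6 OR n4 = 0 OR 0 = 0
So n7 = 0 as required.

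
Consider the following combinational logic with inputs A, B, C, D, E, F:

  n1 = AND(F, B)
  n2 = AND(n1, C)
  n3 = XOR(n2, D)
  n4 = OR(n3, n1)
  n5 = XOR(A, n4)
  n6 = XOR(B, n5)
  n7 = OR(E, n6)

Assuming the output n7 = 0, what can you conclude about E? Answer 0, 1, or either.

0

n7 = OR(E, n6) must be 0, so both E = 0 and n6 = 0.
n6 = XOR(B, n5) must be 0, so B and n5 are equal.
Every assignment with n7 = 0 has E = 0; there are 16 such assignment(s).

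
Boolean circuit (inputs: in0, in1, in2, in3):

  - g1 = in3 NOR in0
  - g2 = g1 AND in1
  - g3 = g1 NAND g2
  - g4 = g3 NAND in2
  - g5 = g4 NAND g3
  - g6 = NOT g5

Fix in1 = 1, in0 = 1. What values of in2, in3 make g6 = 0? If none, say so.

Check with in1 = 1, in0 = 1 and in2=1, in3=1:
g1 = in3 NOR in0 = 1 NOR 1 = 0
g2 = g1 AND in1 = 0 AND 1 = 0
g3 = g1 NAND g2 = 0 NAND 0 = 1
g4 = g3 NAND in2 = 1 NAND 1 = 0
g5 = g4 NAND g3 = 0 NAND 1 = 1
g6 = NOT g5 = NOT 1 = 0
So g6 = 0.

in2=1, in3=1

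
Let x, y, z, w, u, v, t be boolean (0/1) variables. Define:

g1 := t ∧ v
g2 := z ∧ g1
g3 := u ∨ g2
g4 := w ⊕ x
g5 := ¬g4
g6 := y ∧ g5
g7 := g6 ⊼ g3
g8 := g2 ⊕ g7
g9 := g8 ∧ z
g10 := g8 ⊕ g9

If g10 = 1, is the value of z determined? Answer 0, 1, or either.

0

g10 = g8 ⊕ g9 must be 1, so g8 and g9 differ.
Every assignment with g10 = 1 has z = 0; there are 56 such assignment(s).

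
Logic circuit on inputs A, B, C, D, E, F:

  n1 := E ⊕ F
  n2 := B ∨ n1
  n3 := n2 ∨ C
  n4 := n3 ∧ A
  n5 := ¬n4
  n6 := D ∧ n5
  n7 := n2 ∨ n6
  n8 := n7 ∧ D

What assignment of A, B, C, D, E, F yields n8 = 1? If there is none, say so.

A=0 B=0 C=0 D=1 E=1 F=0

Check with A=0 B=0 C=0 D=1 E=1 F=0:
n1 = E ⊕ F = 1 ⊕ 0 = 1
n2 = B ∨ n1 = 0 ∨ 1 = 1
n3 = n2 ∨ C = 1 ∨ 0 = 1
n4 = n3 ∧ A = 1 ∧ 0 = 0
n5 = ¬n4 = ¬0 = 1
n6 = D ∧ n5 = 1 ∧ 1 = 1
n7 = n2 ∨ n6 = 1 ∨ 1 = 1
n8 = n7 ∧ D = 1 ∧ 1 = 1
So n8 = 1 as required.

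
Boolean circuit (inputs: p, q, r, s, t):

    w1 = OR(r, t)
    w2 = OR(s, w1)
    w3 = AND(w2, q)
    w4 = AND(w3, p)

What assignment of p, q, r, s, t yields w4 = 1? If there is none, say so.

p=1, q=1, r=1, s=0, t=0

w4 = AND(w3, p) must be 1, so both w3 = 1 and p = 1.
Check with p=1, q=1, r=1, s=0, t=0:
w1 = OR(r, t) = OR(1, 0) = 1
w2 = OR(s, w1) = OR(0, 1) = 1
w3 = AND(w2, q) = AND(1, 1) = 1
w4 = AND(w3, p) = AND(1, 1) = 1
So w4 = 1 as required.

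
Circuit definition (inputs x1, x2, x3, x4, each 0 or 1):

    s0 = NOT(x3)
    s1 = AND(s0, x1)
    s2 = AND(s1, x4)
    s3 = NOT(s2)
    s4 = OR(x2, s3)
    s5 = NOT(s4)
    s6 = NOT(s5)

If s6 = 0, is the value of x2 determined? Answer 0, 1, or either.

0

s6 = NOT(s5) must be 0, so s5 = 1.
s5 = NOT(s4) must be 1, so s4 = 0.
s4 = OR(x2, s3) must be 0, so both x2 = 0 and s3 = 0.
Every assignment with s6 = 0 has x2 = 0; there are 1 such assignment(s).
  x1=1, x2=0, x3=0, x4=1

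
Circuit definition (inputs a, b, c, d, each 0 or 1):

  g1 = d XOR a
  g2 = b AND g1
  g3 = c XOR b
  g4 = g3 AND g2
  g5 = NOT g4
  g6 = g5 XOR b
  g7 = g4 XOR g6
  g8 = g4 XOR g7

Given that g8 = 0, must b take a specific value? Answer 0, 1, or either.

1

g8 = g4 XOR g7 must be 0, so g4 and g7 are equal.
Every assignment with g8 = 0 has b = 1; there are 6 such assignment(s).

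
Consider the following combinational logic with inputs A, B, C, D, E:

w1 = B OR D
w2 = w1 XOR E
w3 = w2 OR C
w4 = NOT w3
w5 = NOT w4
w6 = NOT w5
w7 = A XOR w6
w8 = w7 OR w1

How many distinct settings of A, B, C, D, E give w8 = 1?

28

w8 = w7 OR w1 must be 1, so at least one of w7, w1 is 1.
Enumerating the 32 input combinations, 28 give w8 = 1 and 4 give w8 = 0.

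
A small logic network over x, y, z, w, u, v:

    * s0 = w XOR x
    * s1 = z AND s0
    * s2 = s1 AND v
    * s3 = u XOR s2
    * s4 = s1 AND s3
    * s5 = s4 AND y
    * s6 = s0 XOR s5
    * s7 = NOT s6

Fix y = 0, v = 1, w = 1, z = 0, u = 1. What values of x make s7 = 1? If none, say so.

Check with y = 0, v = 1, w = 1, z = 0, u = 1 and x=1:
s0 = w XOR x = 1 XOR 1 = 0
s1 = z AND s0 = 0 AND 0 = 0
s2 = s1 AND v = 0 AND 1 = 0
s3 = u XOR s2 = 1 XOR 0 = 1
s4 = s1 AND s3 = 0 AND 1 = 0
s5 = s4 AND y = 0 AND 0 = 0
s6 = s0 XOR s5 = 0 XOR 0 = 0
s7 = NOT s6 = NOT 0 = 1
So s7 = 1.

x=1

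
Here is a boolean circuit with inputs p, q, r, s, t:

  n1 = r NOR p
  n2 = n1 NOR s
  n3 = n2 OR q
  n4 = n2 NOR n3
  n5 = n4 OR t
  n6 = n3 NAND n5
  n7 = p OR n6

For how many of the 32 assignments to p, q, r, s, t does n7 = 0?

n7 = p OR n6 must be 0, so both p = 0 and n6 = 0.
n6 = n3 NAND n5 must be 0, so both n3 = 1 and n5 = 1.
n3 = n2 OR q must be 1, so at least one of n2, q is 1.
Satisfying assignments:
  p=0, q=0, r=1, s=0, t=1
  p=0, q=1, r=0, s=0, t=1
  p=0, q=1, r=0, s=1, t=1
  p=0, q=1, r=1, s=0, t=1
  p=0, q=1, r=1, s=1, t=1

5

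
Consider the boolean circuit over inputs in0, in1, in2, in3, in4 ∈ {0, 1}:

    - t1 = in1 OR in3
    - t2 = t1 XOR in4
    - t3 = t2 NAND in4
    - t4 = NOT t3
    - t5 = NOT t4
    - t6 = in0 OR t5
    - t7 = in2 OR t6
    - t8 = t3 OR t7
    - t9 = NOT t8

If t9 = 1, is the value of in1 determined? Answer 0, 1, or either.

t9 = NOT t8 must be 1, so t8 = 0.
t8 = t3 OR t7 must be 0, so both t3 = 0 and t7 = 0.
t3 = t2 NAND in4 must be 0, so both t2 = 1 and in4 = 1.
Every assignment with t9 = 1 has in1 = 0; there are 1 such assignment(s).
  in0=0, in1=0, in2=0, in3=0, in4=1

0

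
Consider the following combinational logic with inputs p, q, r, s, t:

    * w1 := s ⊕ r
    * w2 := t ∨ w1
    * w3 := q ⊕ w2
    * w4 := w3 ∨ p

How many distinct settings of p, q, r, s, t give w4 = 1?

24

w4 = w3 ∨ p must be 1, so at least one of w3, p is 1.
Enumerating the 32 input combinations, 24 give w4 = 1 and 8 give w4 = 0.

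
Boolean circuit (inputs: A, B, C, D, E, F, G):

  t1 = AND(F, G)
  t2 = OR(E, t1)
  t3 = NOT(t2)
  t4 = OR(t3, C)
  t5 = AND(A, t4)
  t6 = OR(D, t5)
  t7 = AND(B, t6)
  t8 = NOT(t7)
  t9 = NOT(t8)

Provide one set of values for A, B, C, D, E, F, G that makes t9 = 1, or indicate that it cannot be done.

A=1 B=1 C=0 D=1 E=1 F=0 G=0

t9 = NOT(t8) must be 1, so t8 = 0.
t8 = NOT(t7) must be 0, so t7 = 1.
t7 = AND(B, t6) must be 1, so both B = 1 and t6 = 1.
Check with A=1 B=1 C=0 D=1 E=1 F=0 G=0:
t1 = AND(F, G) = AND(0, 0) = 0
t2 = OR(E, t1) = OR(1, 0) = 1
t3 = NOT(t2) = NOT 1 = 0
t4 = OR(t3, C) = OR(0, 0) = 0
t5 = AND(A, t4) = AND(1, 0) = 0
t6 = OR(D, t5) = OR(1, 0) = 1
t7 = AND(B, t6) = AND(1, 1) = 1
t8 = NOT(t7) = NOT 1 = 0
t9 = NOT(t8) = NOT 0 = 1
So t9 = 1 as required.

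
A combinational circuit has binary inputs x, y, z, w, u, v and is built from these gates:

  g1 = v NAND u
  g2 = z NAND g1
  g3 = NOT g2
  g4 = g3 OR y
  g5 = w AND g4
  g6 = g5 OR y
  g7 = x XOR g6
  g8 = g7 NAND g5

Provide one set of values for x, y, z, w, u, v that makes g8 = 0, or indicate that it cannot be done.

g8 = g7 NAND g5 must be 0, so both g7 = 1 and g5 = 1.
g7 = x XOR g6 must be 1, so x and g6 differ.
g5 = w AND g4 must be 1, so both w = 1 and g4 = 1.
Check with x=0, y=1, z=0, w=1, u=1, v=1:
g1 = v NAND u = 1 NAND 1 = 0
g2 = z NAND g1 = 0 NAND 0 = 1
g3 = NOT g2 = NOT 1 = 0
g4 = g3 OR y = 0 OR 1 = 1
g5 = w AND g4 = 1 AND 1 = 1
g6 = g5 OR y = 1 OR 1 = 1
g7 = x XOR g6 = 0 XOR 1 = 1
g8 = g7 NAND g5 = 1 NAND 1 = 0
So g8 = 0 as required.

x=0, y=1, z=0, w=1, u=1, v=1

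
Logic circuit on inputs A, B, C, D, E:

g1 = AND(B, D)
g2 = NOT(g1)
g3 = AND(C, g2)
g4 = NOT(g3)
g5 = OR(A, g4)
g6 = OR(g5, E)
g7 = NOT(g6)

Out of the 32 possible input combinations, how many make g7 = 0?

g7 = NOT(g6) must be 0, so g6 = 1.
Enumerating the 32 input combinations, 29 give g7 = 0 and 3 give g7 = 1.

29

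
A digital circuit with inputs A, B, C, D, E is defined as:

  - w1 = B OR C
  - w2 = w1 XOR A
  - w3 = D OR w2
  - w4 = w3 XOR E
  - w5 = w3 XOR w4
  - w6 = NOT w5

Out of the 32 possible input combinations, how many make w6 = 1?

w6 = NOT w5 must be 1, so w5 = 0.
w5 = w3 XOR w4 must be 0, so w3 and w4 are equal.
Enumerating the 32 input combinations, 16 give w6 = 1 and 16 give w6 = 0.

16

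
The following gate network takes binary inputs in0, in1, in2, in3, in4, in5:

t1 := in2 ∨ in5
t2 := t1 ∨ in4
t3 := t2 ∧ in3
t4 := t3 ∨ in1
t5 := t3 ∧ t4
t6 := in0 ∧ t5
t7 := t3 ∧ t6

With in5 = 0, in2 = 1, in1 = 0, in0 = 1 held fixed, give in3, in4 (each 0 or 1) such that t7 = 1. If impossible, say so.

in3=1, in4=1

t7 = t3 ∧ t6 must be 1, so both t3 = 1 and t6 = 1.
Check with in5 = 0, in2 = 1, in1 = 0, in0 = 1 and in3=1, in4=1:
t1 = in2 ∨ in5 = 1 ∨ 0 = 1
t2 = t1 ∨ in4 = 1 ∨ 1 = 1
t3 = t2 ∧ in3 = 1 ∧ 1 = 1
t4 = t3 ∨ in1 = 1 ∨ 0 = 1
t5 = t3 ∧ t4 = 1 ∧ 1 = 1
t6 = in0 ∧ t5 = 1 ∧ 1 = 1
t7 = t3 ∧ t6 = 1 ∧ 1 = 1
So t7 = 1.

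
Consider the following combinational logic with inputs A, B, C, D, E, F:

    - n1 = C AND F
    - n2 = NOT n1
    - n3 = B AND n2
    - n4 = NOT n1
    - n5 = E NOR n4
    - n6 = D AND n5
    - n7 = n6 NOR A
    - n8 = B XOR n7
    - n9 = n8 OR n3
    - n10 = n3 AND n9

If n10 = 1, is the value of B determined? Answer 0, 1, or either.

1

n10 = n3 AND n9 must be 1, so both n3 = 1 and n9 = 1.
Every assignment with n10 = 1 has B = 1; there are 24 such assignment(s).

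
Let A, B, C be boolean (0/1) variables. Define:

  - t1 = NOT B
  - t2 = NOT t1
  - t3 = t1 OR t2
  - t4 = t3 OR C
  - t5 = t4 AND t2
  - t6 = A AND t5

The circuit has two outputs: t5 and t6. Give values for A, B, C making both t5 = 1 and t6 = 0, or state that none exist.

A=0, B=1, C=0

Check with A=0, B=1, C=0:
t1 = NOT B = NOT 1 = 0
t2 = NOT t1 = NOT 0 = 1
t3 = t1 OR t2 = 0 OR 1 = 1
t4 = t3 OR C = 1 OR 0 = 1
t5 = t4 AND t2 = 1 AND 1 = 1
t6 = A AND t5 = 0 AND 1 = 0
So t5 = 1 and t6 = 0.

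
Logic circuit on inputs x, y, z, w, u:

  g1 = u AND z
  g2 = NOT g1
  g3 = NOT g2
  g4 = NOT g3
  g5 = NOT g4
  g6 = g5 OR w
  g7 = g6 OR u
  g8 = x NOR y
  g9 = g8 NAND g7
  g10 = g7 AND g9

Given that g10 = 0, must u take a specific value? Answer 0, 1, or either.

Both values of u occur among assignments with g10 = 0:
  u=0: x=0, y=0, z=0, w=0, u=0
  u=1: x=0, y=0, z=0, w=0, u=1

either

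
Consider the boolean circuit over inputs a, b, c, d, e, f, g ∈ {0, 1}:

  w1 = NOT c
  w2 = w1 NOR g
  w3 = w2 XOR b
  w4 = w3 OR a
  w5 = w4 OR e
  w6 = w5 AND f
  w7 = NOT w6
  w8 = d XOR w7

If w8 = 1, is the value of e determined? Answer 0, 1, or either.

either

Both values of e occur among assignments with w8 = 1:
  e=0: a=0, b=0, c=0, d=0, e=0, f=0, g=0
  e=1: a=0, b=0, c=0, d=0, e=1, f=0, g=0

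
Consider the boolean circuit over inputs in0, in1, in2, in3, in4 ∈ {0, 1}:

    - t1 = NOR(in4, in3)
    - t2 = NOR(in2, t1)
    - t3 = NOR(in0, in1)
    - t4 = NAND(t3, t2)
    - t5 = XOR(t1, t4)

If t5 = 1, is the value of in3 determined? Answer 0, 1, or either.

Both values of in3 occur among assignments with t5 = 1:
  in3=0: in0=0, in1=0, in2=1, in3=0, in4=1
  in3=1: in0=0, in1=0, in2=1, in3=1, in4=0

either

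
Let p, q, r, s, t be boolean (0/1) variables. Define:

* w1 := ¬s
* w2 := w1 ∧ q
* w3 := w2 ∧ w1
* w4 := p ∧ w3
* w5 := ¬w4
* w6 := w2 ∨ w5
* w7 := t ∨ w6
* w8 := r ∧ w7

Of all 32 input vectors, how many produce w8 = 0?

16

w8 = r ∧ w7 must be 0, so at least one of r, w7 is 0.
Enumerating the 32 input combinations, 16 give w8 = 0 and 16 give w8 = 1.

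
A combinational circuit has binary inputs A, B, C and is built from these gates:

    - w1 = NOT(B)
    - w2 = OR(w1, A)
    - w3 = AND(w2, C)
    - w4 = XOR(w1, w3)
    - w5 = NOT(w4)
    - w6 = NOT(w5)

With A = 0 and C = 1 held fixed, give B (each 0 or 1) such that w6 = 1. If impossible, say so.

no solution exists

With A = 0 and C = 1 fixed, none of the 2 settings of B give w6 = 1.
For example, with B=1:
w1 = NOT(B) = NOT 1 = 0
w2 = OR(w1, A) = OR(0, 0) = 0
w3 = AND(w2, C) = AND(0, 1) = 0
w4 = XOR(w1, w3) = XOR(0, 0) = 0
w5 = NOT(w4) = NOT 0 = 1
w6 = NOT(w5) = NOT 1 = 0
giving w6 = 0 ≠ 1.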